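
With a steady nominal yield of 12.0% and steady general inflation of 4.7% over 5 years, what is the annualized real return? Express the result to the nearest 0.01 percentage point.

With constant rates the annual real return is the same each year: (1+12.0%)/(1+4.7%) − 1 = 0.06972.

6.97%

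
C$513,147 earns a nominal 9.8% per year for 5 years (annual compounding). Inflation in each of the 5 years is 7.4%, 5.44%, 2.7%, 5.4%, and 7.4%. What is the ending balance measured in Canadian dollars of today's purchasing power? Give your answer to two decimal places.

Nominal value at maturity: C$513,147 × (1 + 9.8%)^5 ≈ C$818,942.66.
Price-level factor over 5 years: 1.074 × 1.0544 × 1.027 × 1.054 × 1.074 ≈ 1.3165125832.
The maturity value deflated by that factor is the answer in today's purchasing power.

C$622,054.56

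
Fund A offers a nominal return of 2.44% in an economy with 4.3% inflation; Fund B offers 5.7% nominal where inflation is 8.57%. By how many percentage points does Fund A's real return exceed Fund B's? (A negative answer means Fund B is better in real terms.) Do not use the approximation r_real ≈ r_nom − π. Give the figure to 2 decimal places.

Fund A real return: 1.0244/1.043 − 1 = -1.783%.
Fund B real return: 1.057/1.0857 − 1 = -2.643%.
Difference: -1.783 − (-2.643) = 0.860 pp.

0.86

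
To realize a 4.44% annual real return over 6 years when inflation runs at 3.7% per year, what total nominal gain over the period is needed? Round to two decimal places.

61.39%

Required annual nominal rate: (1+4.44%)(1+3.7%) − 1 = 8.30428%.
Cumulative over 6 years: (1 + 0.0830428)^6 − 1 ≈ 0.61389.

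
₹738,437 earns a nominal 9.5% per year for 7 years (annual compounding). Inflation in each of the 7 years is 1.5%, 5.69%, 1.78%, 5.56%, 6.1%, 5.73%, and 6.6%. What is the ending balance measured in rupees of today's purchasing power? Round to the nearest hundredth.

₹1,011,299.27

Nominal value at maturity: ₹738,437 × (1 + 9.5%)^7 ≈ ₹1,393,837.95.
Price-level factor over 7 years: 1.015 × 1.0569 × 1.0178 × 1.0556 × 1.061 × 1.0573 × 1.066 ≈ 1.3782645599.
The maturity value deflated by that factor is the answer in today's purchasing power.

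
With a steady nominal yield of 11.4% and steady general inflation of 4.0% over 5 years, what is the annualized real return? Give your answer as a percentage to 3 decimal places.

7.115%

With constant rates the annual real return is the same each year: (1+11.4%)/(1+4.0%) − 1 = 0.07115.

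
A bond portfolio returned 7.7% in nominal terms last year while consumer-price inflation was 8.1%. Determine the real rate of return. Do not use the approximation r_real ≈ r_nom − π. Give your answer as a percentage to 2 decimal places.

-0.37%

Real return via the Fisher equation: (1 + 7.7%)/(1 + 8.1%) − 1 = 1.077/1.081 − 1 ≈ -0.00370.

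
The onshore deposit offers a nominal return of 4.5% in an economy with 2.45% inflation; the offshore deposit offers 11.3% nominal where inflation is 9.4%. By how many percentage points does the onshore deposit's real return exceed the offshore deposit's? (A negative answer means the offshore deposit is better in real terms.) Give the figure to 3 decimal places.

The onshore deposit real return: 1.045/1.0245 − 1 = 2.0010%.
The offshore deposit real return: 1.113/1.094 − 1 = 1.7367%.
Difference: 2.0010 − 1.7367 = 0.2643 pp.

0.264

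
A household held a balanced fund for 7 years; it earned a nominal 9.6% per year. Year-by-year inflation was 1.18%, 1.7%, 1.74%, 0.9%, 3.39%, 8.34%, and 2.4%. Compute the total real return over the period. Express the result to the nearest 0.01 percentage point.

Cumulative inflation factor: 1.0118 × 1.017 × 1.0174 × 1.009 × 1.0339 × 1.0834 × 1.024 ≈ 1.21162.
Nominal growth factor: 1.89965. Real growth factor = 1.89965 / 1.21162 ≈ 1.56786.
Total real return ≈ 56.7863%.

56.79%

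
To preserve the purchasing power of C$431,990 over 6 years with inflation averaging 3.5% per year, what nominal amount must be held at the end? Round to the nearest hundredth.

Cumulative price-level factor: (1+3.5%)^6 ≈ 1.2292553263.
Multiplying C$431,990 by the price-level factor gives the future nominal sum.

C$531,026.01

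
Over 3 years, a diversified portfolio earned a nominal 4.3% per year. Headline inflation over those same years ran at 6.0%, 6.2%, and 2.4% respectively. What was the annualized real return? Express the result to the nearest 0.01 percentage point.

Cumulative inflation factor: 1.060 × 1.062 × 1.024 ≈ 1.15274.
Nominal growth factor: 1.13463. Real growth factor = 1.13463 / 1.15274 ≈ 0.98429.
Annualized: 0.98429^(1/3) − 1 ≈ -0.00526.

-0.53%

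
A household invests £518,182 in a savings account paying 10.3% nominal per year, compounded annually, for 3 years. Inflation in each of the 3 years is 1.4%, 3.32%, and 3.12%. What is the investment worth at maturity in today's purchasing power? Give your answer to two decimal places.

£643,640.86

Nominal value at maturity: £518,182 × (1 + 10.3%)^3 ≈ £695,358.65.
Price-level factor over 3 years: 1.014 × 1.0332 × 1.0312 ≈ 1.0803519418.
Dividing the nominal maturity value by the price-level factor gives the value in today's money.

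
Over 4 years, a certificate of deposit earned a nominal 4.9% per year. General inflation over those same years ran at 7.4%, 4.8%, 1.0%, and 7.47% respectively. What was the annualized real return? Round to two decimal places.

-0.22%

Cumulative inflation factor: 1.074 × 1.048 × 1.010 × 1.0747 ≈ 1.22173.
Nominal growth factor: 1.21088. Real growth factor = 1.21088 / 1.22173 ≈ 0.99112.
Annualized: 0.99112^(1/4) − 1 ≈ -0.00223.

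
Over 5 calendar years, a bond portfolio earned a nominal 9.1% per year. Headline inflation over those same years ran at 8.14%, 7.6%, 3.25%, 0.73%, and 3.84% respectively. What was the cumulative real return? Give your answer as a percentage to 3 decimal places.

23.002%

Cumulative inflation factor: 1.0814 × 1.076 × 1.0325 × 1.0073 × 1.0384 ≈ 1.25664.
Nominal growth factor: 1.54569. Real growth factor = 1.54569 / 1.25664 ≈ 1.23002.
Total real return ≈ 23.0018%.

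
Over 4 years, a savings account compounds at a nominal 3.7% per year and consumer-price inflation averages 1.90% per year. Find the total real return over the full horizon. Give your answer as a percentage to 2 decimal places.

7.26%

The annual real rate is (1+3.7%)/(1+1.90%) − 1 = 1.7664%.
Compounded over 4 years: (1 + 0.017664)^4 − 1 ≈ 0.07255.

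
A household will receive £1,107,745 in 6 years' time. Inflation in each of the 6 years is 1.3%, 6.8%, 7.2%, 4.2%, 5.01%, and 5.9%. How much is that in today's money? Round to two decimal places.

Price-level factor over 6 years: 1.013 × 1.068 × 1.072 × 1.042 × 1.0501 × 1.059 ≈ 1.3439088719.
Purchasing power today: £1,107,745 divided by that factor.

£824,270.92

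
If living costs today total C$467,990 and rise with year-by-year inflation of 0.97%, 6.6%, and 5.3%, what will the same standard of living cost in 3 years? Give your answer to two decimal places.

C$530,413.42

Cumulative price-level factor: 1.0097 × 1.066 × 1.053 = 1.1333862306.
The nominal amount required is C$467,990 scaled up by that factor.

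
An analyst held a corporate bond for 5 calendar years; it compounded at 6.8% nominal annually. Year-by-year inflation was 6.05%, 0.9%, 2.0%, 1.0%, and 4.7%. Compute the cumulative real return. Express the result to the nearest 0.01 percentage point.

Cumulative inflation factor: 1.0605 × 1.009 × 1.020 × 1.010 × 1.047 ≈ 1.15417.
Nominal growth factor: 1.38949. Real growth factor = 1.38949 / 1.15417 ≈ 1.20389.
Total real return ≈ 20.3888%.

20.39%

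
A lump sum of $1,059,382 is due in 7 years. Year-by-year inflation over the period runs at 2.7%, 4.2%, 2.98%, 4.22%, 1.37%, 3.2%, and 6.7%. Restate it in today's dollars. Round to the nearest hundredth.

$826,336.45

Price-level factor over 7 years: 1.027 × 1.042 × 1.0298 × 1.0422 × 1.0137 × 1.032 × 1.067 ≈ 1.2820226027.
Purchasing power today: $1,059,382 divided by that factor.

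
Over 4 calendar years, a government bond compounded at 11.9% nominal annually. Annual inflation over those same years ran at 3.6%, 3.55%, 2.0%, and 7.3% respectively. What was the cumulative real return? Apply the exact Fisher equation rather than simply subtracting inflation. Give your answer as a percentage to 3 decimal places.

Cumulative inflation factor: 1.036 × 1.0355 × 1.020 × 1.073 ≈ 1.17411.
Nominal growth factor: 1.56791. Real growth factor = 1.56791 / 1.17411 ≈ 1.33540.
Total real return ≈ 33.5398%.

33.540%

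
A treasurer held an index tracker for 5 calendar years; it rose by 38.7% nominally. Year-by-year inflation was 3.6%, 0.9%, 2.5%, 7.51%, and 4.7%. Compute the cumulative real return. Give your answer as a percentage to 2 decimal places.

15.00%

Cumulative inflation factor: 1.036 × 1.009 × 1.025 × 1.0751 × 1.047 ≈ 1.20606.
Nominal growth factor: 1.38700. Real growth factor = 1.38700 / 1.20606 ≈ 1.15002.
Total real return ≈ 15.0022%.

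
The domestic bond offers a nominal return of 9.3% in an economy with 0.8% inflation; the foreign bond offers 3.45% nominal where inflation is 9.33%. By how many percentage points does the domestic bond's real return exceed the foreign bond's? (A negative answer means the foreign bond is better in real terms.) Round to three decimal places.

13.811

The domestic bond real return: 1.093/1.008 − 1 = 8.4325%.
The foreign bond real return: 1.0345/1.0933 − 1 = -5.3782%.
Difference: 8.4325 − (-5.3782) = 13.8107 pp.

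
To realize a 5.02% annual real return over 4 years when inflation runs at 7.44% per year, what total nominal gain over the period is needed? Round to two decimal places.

62.09%

Required annual nominal rate: (1+5.02%)(1+7.44%) − 1 = 12.833488%.
Cumulative over 4 years: (1 + 0.12833488)^4 − 1 ≈ 0.62088.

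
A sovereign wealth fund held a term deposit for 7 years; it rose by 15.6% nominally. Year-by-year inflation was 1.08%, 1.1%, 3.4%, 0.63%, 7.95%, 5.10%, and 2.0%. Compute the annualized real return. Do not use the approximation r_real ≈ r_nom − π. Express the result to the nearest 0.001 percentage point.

Cumulative inflation factor: 1.0108 × 1.011 × 1.034 × 1.0063 × 1.0795 × 1.0510 × 1.020 ≈ 1.23052.
Nominal growth factor: 1.15600. Real growth factor = 1.15600 / 1.23052 ≈ 0.93944.
Annualized: 0.93944^(1/7) − 1 ≈ -0.00889.

-0.889%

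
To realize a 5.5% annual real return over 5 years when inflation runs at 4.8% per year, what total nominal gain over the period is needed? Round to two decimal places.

Required annual nominal rate: (1+5.5%)(1+4.8%) − 1 = 10.564%.
Cumulative over 5 years: (1 + 0.10564)^5 − 1 ≈ 0.65222.

65.22%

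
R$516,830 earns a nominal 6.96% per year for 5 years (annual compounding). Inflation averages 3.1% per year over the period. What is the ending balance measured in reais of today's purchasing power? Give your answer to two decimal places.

Nominal value at maturity: R$516,830 × (1 + 6.96%)^5 ≈ R$723,526.91.
Price-level factor over 5 years: (1 + 3.1%)^5 ≈ 1.1649125562.
The maturity value deflated by that factor is the answer in today's purchasing power.

R$621,099.76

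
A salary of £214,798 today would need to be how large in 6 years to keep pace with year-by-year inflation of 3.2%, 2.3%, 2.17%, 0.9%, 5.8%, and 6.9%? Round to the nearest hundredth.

£264,401.25

Cumulative price-level factor: 1.032 × 1.023 × 1.0217 × 1.009 × 1.058 × 1.069 ≈ 1.2309297369.
The nominal amount required is £214,798 scaled up by that factor.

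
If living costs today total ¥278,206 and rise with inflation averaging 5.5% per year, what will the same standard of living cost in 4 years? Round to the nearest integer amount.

¥344,648

Cumulative price-level factor: (1+5.5%)^4 ≈ 1.2388246506.
Multiplying ¥278,206 by the price-level factor gives the future nominal sum.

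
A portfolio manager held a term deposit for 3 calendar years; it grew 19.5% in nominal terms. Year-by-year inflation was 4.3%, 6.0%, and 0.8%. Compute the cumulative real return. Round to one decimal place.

7.2%

Cumulative inflation factor: 1.043 × 1.060 × 1.008 ≈ 1.11442.
Nominal growth factor: 1.19500. Real growth factor = 1.19500 / 1.11442 ≈ 1.07230.
Total real return ≈ 7.2302%.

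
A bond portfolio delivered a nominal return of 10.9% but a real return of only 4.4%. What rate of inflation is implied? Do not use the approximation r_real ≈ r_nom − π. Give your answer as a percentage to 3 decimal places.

6.226%

From (1+r_nom) = (1+r_real)(1+π), we get 1+π = (1 + 10.9%)/(1 + 4.4%) = 1.109/1.044 ≈ 1.06226.
So π ≈ 6.2261%.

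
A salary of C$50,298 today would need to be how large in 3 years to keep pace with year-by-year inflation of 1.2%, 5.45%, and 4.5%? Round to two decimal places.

C$56,091.12

Cumulative price-level factor: 1.012 × 1.0545 × 1.045 = 1.11517593.
Multiplying C$50,298 by the price-level factor gives the future nominal sum.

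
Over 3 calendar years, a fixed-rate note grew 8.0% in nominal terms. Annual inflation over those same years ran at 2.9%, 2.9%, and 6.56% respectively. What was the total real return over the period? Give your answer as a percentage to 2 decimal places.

Cumulative inflation factor: 1.029 × 1.029 × 1.0656 ≈ 1.12830.
Nominal growth factor: 1.08000. Real growth factor = 1.08000 / 1.12830 ≈ 0.95719.
Total real return ≈ -4.2809%.

-4.28%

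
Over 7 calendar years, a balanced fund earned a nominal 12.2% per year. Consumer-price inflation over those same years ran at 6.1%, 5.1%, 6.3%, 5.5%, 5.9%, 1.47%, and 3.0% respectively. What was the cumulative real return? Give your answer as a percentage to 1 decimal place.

Cumulative inflation factor: 1.061 × 1.051 × 1.063 × 1.055 × 1.059 × 1.0147 × 1.030 ≈ 1.38412.
Nominal growth factor: 2.23846. Real growth factor = 2.23846 / 1.38412 ≈ 1.61724.
Total real return ≈ 61.7243%.

61.7%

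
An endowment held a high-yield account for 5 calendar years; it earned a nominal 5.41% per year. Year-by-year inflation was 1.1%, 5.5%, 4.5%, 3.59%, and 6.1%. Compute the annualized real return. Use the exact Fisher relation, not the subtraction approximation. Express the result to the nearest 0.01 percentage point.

Cumulative inflation factor: 1.011 × 1.055 × 1.045 × 1.0359 × 1.061 ≈ 1.22505.
Nominal growth factor: 1.30139. Real growth factor = 1.30139 / 1.22505 ≈ 1.06232.
Annualized: 1.06232^(1/5) − 1 ≈ 0.01216.

1.22%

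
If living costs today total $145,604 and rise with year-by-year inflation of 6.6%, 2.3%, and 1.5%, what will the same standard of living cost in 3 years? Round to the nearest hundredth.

Cumulative price-level factor: 1.066 × 1.023 × 1.015 = 1.10687577.
Multiplying $145,604 by the price-level factor gives the future nominal sum.

$161,165.54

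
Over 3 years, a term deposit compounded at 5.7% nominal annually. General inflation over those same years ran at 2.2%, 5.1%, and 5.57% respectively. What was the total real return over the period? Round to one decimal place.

Cumulative inflation factor: 1.022 × 1.051 × 1.0557 ≈ 1.13395.
Nominal growth factor: 1.18093. Real growth factor = 1.18093 / 1.13395 ≈ 1.04143.
Total real return ≈ 4.1432%.

4.1%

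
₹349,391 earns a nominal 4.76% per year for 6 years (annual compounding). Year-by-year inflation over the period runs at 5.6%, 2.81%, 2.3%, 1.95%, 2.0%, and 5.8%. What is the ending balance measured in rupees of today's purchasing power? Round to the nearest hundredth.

Nominal value at maturity: ₹349,391 × (1 + 4.76%)^6 ≈ ₹461,832.67.
Price-level factor over 6 years: 1.056 × 1.0281 × 1.023 × 1.0195 × 1.020 × 1.058 ≈ 1.2219346514.
Dividing the nominal maturity value by the price-level factor gives the value in today's money.

₹377,952.02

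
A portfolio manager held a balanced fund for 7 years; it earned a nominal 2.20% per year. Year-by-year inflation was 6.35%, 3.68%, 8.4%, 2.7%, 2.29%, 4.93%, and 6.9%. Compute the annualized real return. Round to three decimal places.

-2.680%

Cumulative inflation factor: 1.0635 × 1.0368 × 1.084 × 1.027 × 1.0229 × 1.0493 × 1.069 ≈ 1.40845.
Nominal growth factor: 1.16454. Real growth factor = 1.16454 / 1.40845 ≈ 0.82682.
Annualized: 0.82682^(1/7) − 1 ≈ -0.02680.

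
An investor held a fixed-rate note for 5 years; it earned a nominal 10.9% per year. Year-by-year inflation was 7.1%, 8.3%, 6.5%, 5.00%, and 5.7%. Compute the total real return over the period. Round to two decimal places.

22.36%

Cumulative inflation factor: 1.071 × 1.083 × 1.065 × 1.0500 × 1.057 ≈ 1.37098.
Nominal growth factor: 1.67748. Real growth factor = 1.67748 / 1.37098 ≈ 1.22356.
Total real return ≈ 22.3562%.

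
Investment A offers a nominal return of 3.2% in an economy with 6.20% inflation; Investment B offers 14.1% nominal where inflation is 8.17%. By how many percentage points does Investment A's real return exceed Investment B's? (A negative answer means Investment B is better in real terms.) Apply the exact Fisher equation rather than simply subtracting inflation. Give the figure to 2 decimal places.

-8.31

Investment A real return: 1.032/1.0620 − 1 = -2.825%.
Investment B real return: 1.141/1.0817 − 1 = 5.482%.
Difference: -2.825 − 5.482 = -8.307 pp.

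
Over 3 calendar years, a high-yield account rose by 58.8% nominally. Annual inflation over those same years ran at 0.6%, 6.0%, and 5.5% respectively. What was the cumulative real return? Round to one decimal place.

41.2%

Cumulative inflation factor: 1.006 × 1.060 × 1.055 ≈ 1.12501.
Nominal growth factor: 1.58800. Real growth factor = 1.58800 / 1.12501 ≈ 1.41154.
Total real return ≈ 41.1543%.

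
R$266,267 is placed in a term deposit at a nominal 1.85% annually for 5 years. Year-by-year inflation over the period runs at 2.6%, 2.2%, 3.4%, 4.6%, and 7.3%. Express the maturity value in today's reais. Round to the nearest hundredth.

R$239,812.77

Nominal value at maturity: R$266,267 × (1 + 1.85%)^5 ≈ R$291,825.01.
Price-level factor over 5 years: 1.026 × 1.022 × 1.034 × 1.046 × 1.073 ≈ 1.2168868607.
The maturity value deflated by that factor is the answer in today's purchasing power.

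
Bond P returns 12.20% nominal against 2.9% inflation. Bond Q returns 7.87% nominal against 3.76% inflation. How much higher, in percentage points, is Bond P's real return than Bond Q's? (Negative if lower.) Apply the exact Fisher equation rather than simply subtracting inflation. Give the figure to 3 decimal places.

5.077

Bond P real return: 1.1220/1.029 − 1 = 9.0379%.
Bond Q real return: 1.0787/1.0376 − 1 = 3.9611%.
Difference: 9.0379 − 3.9611 = 5.0768 pp.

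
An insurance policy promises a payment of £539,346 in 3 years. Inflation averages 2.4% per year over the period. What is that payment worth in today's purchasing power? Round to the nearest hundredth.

Price-level factor over 3 years: (1 + 2.4%)^3 = 1.073741824.
Purchasing power today: £539,346 divided by that factor.

£502,305.11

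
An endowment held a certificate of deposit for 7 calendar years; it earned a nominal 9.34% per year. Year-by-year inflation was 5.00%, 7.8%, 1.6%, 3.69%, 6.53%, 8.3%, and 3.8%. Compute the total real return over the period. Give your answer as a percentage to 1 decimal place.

Cumulative inflation factor: 1.0500 × 1.078 × 1.016 × 1.0369 × 1.0653 × 1.083 × 1.038 ≈ 1.42803.
Nominal growth factor: 1.86833. Real growth factor = 1.86833 / 1.42803 ≈ 1.30833.
Total real return ≈ 30.8329%.

30.8%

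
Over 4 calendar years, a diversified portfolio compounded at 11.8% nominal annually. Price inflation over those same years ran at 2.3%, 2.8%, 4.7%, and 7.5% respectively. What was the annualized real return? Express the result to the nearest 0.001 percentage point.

7.185%

Cumulative inflation factor: 1.023 × 1.028 × 1.047 × 1.075 ≈ 1.18365.
Nominal growth factor: 1.56231. Real growth factor = 1.56231 / 1.18365 ≈ 1.31991.
Annualized: 1.31991^(1/4) − 1 ≈ 0.07185.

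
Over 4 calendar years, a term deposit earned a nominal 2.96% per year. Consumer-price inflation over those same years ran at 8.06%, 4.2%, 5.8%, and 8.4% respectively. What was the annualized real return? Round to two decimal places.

Cumulative inflation factor: 1.0806 × 1.042 × 1.058 × 1.084 ≈ 1.29136.
Nominal growth factor: 1.12376. Real growth factor = 1.12376 / 1.29136 ≈ 0.87021.
Annualized: 0.87021^(1/4) − 1 ≈ -0.03416.

-3.42%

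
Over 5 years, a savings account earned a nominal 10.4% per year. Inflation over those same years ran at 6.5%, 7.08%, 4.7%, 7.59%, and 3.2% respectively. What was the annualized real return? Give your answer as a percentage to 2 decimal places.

Cumulative inflation factor: 1.065 × 1.0708 × 1.047 × 1.0759 × 1.032 ≈ 1.32573.
Nominal growth factor: 1.64001. Real growth factor = 1.64001 / 1.32573 ≈ 1.23706.
Annualized: 1.23706^(1/5) − 1 ≈ 0.04346.

4.35%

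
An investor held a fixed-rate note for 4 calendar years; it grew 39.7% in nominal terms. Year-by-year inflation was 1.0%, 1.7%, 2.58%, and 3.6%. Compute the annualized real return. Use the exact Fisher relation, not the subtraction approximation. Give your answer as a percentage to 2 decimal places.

Cumulative inflation factor: 1.010 × 1.017 × 1.0258 × 1.036 ≈ 1.09160.
Nominal growth factor: 1.39700. Real growth factor = 1.39700 / 1.09160 ≈ 1.27977.
Annualized: 1.27977^(1/4) − 1 ≈ 0.06361.

6.36%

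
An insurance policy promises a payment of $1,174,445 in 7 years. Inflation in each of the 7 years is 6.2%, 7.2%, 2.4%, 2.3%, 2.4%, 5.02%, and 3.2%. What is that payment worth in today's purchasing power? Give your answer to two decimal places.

$887,331.96

Price-level factor over 7 years: 1.062 × 1.072 × 1.024 × 1.023 × 1.024 × 1.0502 × 1.032 ≈ 1.3235689194.
Purchasing power today: $1,174,445 divided by that factor.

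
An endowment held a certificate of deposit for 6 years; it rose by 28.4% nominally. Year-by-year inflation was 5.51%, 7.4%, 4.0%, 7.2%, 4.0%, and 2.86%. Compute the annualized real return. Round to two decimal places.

Cumulative inflation factor: 1.0551 × 1.074 × 1.040 × 1.072 × 1.040 × 1.0286 ≈ 1.35147.
Nominal growth factor: 1.28400. Real growth factor = 1.28400 / 1.35147 ≈ 0.95008.
Annualized: 0.95008^(1/6) − 1 ≈ -0.00850.

-0.85%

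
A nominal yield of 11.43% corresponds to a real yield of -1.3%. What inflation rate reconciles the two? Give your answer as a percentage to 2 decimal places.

12.90%

From (1+r_nom) = (1+r_real)(1+π), we get 1+π = (1 + 11.43%)/(1 − 1.3%) = 1.1143/0.987 ≈ 1.12898.
So π ≈ 12.8977%.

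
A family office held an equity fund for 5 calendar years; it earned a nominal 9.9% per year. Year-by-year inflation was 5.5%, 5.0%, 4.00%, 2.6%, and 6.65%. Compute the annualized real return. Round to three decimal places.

Cumulative inflation factor: 1.055 × 1.050 × 1.0400 × 1.026 × 1.0665 ≈ 1.26062.
Nominal growth factor: 1.60320. Real growth factor = 1.60320 / 1.26062 ≈ 1.27176.
Annualized: 1.27176^(1/5) − 1 ≈ 0.04925.

4.925%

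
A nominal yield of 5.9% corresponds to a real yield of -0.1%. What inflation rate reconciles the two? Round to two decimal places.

6.01%

From (1+r_nom) = (1+r_real)(1+π), we get 1+π = (1 + 5.9%)/(1 − 0.1%) = 1.059/0.999 ≈ 1.06006.
So π ≈ 6.0060%.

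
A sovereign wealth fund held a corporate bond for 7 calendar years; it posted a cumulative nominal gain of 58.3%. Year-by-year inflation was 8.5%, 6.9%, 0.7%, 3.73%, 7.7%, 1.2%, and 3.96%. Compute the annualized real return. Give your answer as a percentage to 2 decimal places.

Cumulative inflation factor: 1.085 × 1.069 × 1.007 × 1.0373 × 1.077 × 1.012 × 1.0396 ≈ 1.37279.
Nominal growth factor: 1.58300. Real growth factor = 1.58300 / 1.37279 ≈ 1.15313.
Annualized: 1.15313^(1/7) − 1 ≈ 0.02056.

2.06%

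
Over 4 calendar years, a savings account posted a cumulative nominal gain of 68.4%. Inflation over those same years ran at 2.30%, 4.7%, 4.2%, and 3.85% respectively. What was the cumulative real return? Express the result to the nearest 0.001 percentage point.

45.293%

Cumulative inflation factor: 1.0230 × 1.047 × 1.042 × 1.0385 ≈ 1.15903.
Nominal growth factor: 1.68400. Real growth factor = 1.68400 / 1.15903 ≈ 1.45293.
Total real return ≈ 45.2933%.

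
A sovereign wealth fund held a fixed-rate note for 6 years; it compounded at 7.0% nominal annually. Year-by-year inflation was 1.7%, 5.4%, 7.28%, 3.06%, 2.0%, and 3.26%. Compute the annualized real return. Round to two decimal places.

Cumulative inflation factor: 1.017 × 1.054 × 1.0728 × 1.0306 × 1.020 × 1.0326 ≈ 1.24825.
Nominal growth factor: 1.50073. Real growth factor = 1.50073 / 1.24825 ≈ 1.20226.
Annualized: 1.20226^(1/6) − 1 ≈ 0.03118.

3.12%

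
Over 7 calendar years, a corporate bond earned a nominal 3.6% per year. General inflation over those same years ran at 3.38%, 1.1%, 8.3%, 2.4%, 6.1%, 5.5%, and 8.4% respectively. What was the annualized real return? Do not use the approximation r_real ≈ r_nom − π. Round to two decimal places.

-1.33%

Cumulative inflation factor: 1.0338 × 1.011 × 1.083 × 1.024 × 1.061 × 1.055 × 1.084 ≈ 1.40641.
Nominal growth factor: 1.28091. Real growth factor = 1.28091 / 1.40641 ≈ 0.91076.
Annualized: 0.91076^(1/7) − 1 ≈ -0.01326.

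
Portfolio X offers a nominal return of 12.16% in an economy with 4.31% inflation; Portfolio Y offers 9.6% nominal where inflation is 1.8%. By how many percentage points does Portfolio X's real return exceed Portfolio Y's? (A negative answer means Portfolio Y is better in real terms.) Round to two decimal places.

-0.14

Portfolio X real return: 1.1216/1.0431 − 1 = 7.526%.
Portfolio Y real return: 1.096/1.018 − 1 = 7.662%.
Difference: 7.526 − 7.662 = -0.136 pp.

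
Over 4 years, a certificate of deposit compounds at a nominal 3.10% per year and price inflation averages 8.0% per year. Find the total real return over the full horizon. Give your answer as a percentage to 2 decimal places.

The annual real rate is (1+3.10%)/(1+8.0%) − 1 = -4.5370%.
Compounded over 4 years: (1 + -0.045370)^4 − 1 ≈ -0.16950.

-16.95%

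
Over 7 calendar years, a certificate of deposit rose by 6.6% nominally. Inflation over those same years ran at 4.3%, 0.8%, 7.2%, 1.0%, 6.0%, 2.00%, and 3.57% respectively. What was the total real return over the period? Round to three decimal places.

-16.371%

Cumulative inflation factor: 1.043 × 1.008 × 1.072 × 1.010 × 1.060 × 1.0200 × 1.0357 ≈ 1.27468.
Nominal growth factor: 1.06600. Real growth factor = 1.06600 / 1.27468 ≈ 0.83629.
Total real return ≈ -16.3711%.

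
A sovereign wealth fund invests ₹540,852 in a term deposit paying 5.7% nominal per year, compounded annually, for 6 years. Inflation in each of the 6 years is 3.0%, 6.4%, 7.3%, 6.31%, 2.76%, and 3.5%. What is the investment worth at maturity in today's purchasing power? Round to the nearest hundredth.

₹567,297.97

Nominal value at maturity: ₹540,852 × (1 + 5.7%)^6 ≈ ₹754,272.66.
Price-level factor over 6 years: 1.030 × 1.064 × 1.073 × 1.0631 × 1.0276 × 1.035 ≈ 1.3295881573.
The maturity value deflated by that factor is the answer in today's purchasing power.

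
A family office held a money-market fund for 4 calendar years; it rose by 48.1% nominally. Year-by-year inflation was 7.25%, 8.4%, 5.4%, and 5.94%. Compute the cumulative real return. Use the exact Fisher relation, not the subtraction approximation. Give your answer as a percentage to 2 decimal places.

Cumulative inflation factor: 1.0725 × 1.084 × 1.054 × 1.0594 ≈ 1.29816.
Nominal growth factor: 1.48100. Real growth factor = 1.48100 / 1.29816 ≈ 1.14085.
Total real return ≈ 14.0848%.

14.08%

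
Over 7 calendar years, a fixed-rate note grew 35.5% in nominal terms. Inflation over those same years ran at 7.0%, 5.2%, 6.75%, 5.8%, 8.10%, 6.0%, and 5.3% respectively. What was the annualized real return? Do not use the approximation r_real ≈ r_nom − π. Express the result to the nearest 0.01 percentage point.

-1.76%

Cumulative inflation factor: 1.070 × 1.052 × 1.0675 × 1.058 × 1.0810 × 1.060 × 1.053 ≈ 1.53396.
Nominal growth factor: 1.35500. Real growth factor = 1.35500 / 1.53396 ≈ 0.88334.
Annualized: 0.88334^(1/7) − 1 ≈ -0.01757.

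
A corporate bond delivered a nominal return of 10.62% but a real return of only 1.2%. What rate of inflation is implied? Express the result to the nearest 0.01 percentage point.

9.31%

From (1+r_nom) = (1+r_real)(1+π), we get 1+π = (1 + 10.62%)/(1 + 1.2%) = 1.1062/1.012 ≈ 1.09308.
So π ≈ 9.3083%.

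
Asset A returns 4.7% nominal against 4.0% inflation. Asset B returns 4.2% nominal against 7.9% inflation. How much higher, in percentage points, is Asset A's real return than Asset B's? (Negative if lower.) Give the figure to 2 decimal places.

Asset A real return: 1.047/1.040 − 1 = 0.673%.
Asset B real return: 1.042/1.079 − 1 = -3.429%.
Difference: 0.673 − (-3.429) = 4.102 pp.

4.10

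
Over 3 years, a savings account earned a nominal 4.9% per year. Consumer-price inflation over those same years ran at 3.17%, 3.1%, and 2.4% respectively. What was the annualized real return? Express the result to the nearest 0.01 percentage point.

1.95%

Cumulative inflation factor: 1.0317 × 1.031 × 1.024 ≈ 1.08921.
Nominal growth factor: 1.15432. Real growth factor = 1.15432 / 1.08921 ≈ 1.05978.
Annualized: 1.05978^(1/3) − 1 ≈ 0.01954.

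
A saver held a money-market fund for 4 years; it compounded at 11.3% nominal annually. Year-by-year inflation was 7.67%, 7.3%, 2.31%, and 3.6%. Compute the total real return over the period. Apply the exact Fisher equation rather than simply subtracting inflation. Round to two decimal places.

25.32%

Cumulative inflation factor: 1.0767 × 1.073 × 1.0231 × 1.036 ≈ 1.22454.
Nominal growth factor: 1.53455. Real growth factor = 1.53455 / 1.22454 ≈ 1.25317.
Total real return ≈ 25.3165%.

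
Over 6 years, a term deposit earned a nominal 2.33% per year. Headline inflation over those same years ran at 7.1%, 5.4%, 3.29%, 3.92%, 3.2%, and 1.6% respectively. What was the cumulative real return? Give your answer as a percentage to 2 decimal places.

-9.62%

Cumulative inflation factor: 1.071 × 1.054 × 1.0329 × 1.0392 × 1.032 × 1.016 ≈ 1.27046.
Nominal growth factor: 1.14820. Real growth factor = 1.14820 / 1.27046 ≈ 0.90377.
Total real return ≈ -9.6232%.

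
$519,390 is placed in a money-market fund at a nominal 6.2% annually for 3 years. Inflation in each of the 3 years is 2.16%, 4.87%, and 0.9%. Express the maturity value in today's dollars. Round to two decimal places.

$575,498.00

Nominal value at maturity: $519,390 × (1 + 6.2%)^3 ≈ $622,109.93.
Price-level factor over 3 years: 1.0216 × 1.0487 × 1.009 ≈ 1.0809940873.
Dividing the nominal maturity value by the price-level factor gives the value in today's money.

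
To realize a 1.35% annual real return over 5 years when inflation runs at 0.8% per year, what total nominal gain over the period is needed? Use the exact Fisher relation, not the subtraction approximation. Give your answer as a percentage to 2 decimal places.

Required annual nominal rate: (1+1.35%)(1+0.8%) − 1 = 2.1608%.
Cumulative over 5 years: (1 + 0.021608)^5 − 1 ≈ 0.11281.

11.28%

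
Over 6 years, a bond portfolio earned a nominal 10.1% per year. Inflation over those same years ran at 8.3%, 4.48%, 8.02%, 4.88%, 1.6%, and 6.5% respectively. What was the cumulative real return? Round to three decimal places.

Cumulative inflation factor: 1.083 × 1.0448 × 1.0802 × 1.0488 × 1.016 × 1.065 ≈ 1.38708.
Nominal growth factor: 1.78125. Real growth factor = 1.78125 / 1.38708 ≈ 1.28417.
Total real return ≈ 28.4169%.

28.417%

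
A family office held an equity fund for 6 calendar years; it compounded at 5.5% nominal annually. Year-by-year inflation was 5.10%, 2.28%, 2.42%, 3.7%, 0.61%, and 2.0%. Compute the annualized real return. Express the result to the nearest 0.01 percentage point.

2.75%

Cumulative inflation factor: 1.0510 × 1.0228 × 1.0242 × 1.037 × 1.0061 × 1.020 ≈ 1.17165.
Nominal growth factor: 1.37884. Real growth factor = 1.37884 / 1.17165 ≈ 1.17684.
Annualized: 1.17684^(1/6) − 1 ≈ 0.02751.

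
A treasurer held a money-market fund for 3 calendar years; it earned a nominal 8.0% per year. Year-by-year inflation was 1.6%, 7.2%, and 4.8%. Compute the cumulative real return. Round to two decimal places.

10.36%

Cumulative inflation factor: 1.016 × 1.072 × 1.048 ≈ 1.14143.
Nominal growth factor: 1.25971. Real growth factor = 1.25971 / 1.14143 ≈ 1.10362.
Total real return ≈ 10.3625%.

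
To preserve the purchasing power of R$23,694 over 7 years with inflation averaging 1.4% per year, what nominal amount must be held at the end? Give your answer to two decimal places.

Cumulative price-level factor: (1+1.4%)^7 ≈ 1.1022133959.
The nominal amount required is R$23,694 scaled up by that factor.

R$26,115.84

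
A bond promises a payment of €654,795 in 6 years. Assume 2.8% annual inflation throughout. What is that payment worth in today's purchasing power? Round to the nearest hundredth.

Price-level factor over 6 years: (1 + 2.8%)^6 ≈ 1.1802083636.
Purchasing power today: €654,795 divided by that factor.

€554,813.05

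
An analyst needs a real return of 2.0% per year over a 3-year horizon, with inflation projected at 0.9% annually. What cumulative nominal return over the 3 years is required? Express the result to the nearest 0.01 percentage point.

Required annual nominal rate: (1+2.0%)(1+0.9%) − 1 = 2.918%.
Cumulative over 3 years: (1 + 0.02918)^3 − 1 ≈ 0.09012.

9.01%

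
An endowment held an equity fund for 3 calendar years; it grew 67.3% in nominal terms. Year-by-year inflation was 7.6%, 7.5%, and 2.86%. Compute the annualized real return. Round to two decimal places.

Cumulative inflation factor: 1.076 × 1.075 × 1.0286 ≈ 1.18978.
Nominal growth factor: 1.67300. Real growth factor = 1.67300 / 1.18978 ≈ 1.40614.
Annualized: 1.40614^(1/3) − 1 ≈ 0.12032.

12.03%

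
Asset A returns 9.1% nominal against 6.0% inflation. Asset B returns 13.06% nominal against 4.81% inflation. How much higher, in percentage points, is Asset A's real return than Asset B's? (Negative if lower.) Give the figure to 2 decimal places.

Asset A real return: 1.091/1.060 − 1 = 2.925%.
Asset B real return: 1.1306/1.0481 − 1 = 7.871%.
Difference: 2.925 − 7.871 = -4.946 pp.

-4.95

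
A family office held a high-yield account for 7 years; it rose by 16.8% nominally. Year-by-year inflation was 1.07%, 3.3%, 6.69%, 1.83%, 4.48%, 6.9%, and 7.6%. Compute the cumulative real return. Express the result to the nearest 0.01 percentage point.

Cumulative inflation factor: 1.0107 × 1.033 × 1.0669 × 1.0183 × 1.0448 × 1.069 × 1.076 ≈ 1.36315.
Nominal growth factor: 1.16800. Real growth factor = 1.16800 / 1.36315 ≈ 0.85684.
Total real return ≈ -14.3164%.

-14.32%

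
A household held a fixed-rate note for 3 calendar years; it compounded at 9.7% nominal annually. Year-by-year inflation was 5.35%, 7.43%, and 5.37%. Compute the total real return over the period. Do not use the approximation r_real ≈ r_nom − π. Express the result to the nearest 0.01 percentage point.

Cumulative inflation factor: 1.0535 × 1.0743 × 1.0537 ≈ 1.19255.
Nominal growth factor: 1.32014. Real growth factor = 1.32014 / 1.19255 ≈ 1.10699.
Total real return ≈ 10.6988%.

10.70%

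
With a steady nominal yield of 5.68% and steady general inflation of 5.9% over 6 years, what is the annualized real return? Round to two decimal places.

-0.21%

With constant rates the annual real return is the same each year: (1+5.68%)/(1+5.9%) − 1 = -0.00208.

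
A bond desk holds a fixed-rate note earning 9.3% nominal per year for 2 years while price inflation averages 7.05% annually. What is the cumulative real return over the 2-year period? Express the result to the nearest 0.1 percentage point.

4.2%

The annual real rate is (1+9.3%)/(1+7.05%) − 1 = 2.1018%.
Compounded over 2 years: (1 + 0.021018)^2 − 1 ≈ 0.04248.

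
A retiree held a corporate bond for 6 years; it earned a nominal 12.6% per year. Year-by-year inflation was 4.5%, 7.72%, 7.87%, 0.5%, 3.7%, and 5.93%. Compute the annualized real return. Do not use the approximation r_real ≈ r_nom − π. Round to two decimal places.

7.23%

Cumulative inflation factor: 1.045 × 1.0772 × 1.0787 × 1.005 × 1.037 × 1.0593 ≈ 1.34053.
Nominal growth factor: 2.03812. Real growth factor = 2.03812 / 1.34053 ≈ 1.52038.
Annualized: 1.52038^(1/6) − 1 ≈ 0.07232.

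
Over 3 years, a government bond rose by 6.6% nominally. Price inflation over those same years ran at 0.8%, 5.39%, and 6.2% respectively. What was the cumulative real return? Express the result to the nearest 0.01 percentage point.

-5.51%

Cumulative inflation factor: 1.008 × 1.0539 × 1.062 ≈ 1.12820.
Nominal growth factor: 1.06600. Real growth factor = 1.06600 / 1.12820 ≈ 0.94487.
Total real return ≈ -5.5128%.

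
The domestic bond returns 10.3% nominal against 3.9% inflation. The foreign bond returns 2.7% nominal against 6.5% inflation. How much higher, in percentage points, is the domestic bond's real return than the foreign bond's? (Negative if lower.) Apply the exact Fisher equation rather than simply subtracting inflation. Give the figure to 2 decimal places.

9.73

The domestic bond real return: 1.103/1.039 − 1 = 6.160%.
The foreign bond real return: 1.027/1.065 − 1 = -3.568%.
Difference: 6.160 − (-3.568) = 9.728 pp.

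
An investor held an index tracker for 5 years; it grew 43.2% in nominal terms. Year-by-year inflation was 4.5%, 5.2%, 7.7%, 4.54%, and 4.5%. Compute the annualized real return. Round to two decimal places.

Cumulative inflation factor: 1.045 × 1.052 × 1.077 × 1.0454 × 1.045 ≈ 1.29344.
Nominal growth factor: 1.43200. Real growth factor = 1.43200 / 1.29344 ≈ 1.10712.
Annualized: 1.10712^(1/5) − 1 ≈ 0.02056.

2.06%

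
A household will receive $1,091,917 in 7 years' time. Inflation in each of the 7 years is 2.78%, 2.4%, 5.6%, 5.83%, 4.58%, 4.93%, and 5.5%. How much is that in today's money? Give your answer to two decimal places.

$801,876.66

Price-level factor over 7 years: 1.0278 × 1.024 × 1.056 × 1.0583 × 1.0458 × 1.0493 × 1.055 ≈ 1.3617019341.
Purchasing power today: $1,091,917 divided by that factor.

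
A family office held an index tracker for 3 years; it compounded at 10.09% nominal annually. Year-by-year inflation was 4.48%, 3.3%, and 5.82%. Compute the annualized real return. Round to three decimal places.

Cumulative inflation factor: 1.0448 × 1.033 × 1.0582 ≈ 1.14209.
Nominal growth factor: 1.33427. Real growth factor = 1.33427 / 1.14209 ≈ 1.16827.
Annualized: 1.16827^(1/3) − 1 ≈ 0.05321.

5.321%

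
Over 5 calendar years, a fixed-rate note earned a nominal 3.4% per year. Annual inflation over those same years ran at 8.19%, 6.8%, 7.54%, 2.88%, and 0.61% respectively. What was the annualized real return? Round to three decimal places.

-1.676%

Cumulative inflation factor: 1.0819 × 1.068 × 1.0754 × 1.0288 × 1.0061 ≈ 1.28618.
Nominal growth factor: 1.18196. Real growth factor = 1.18196 / 1.28618 ≈ 0.91897.
Annualized: 0.91897^(1/5) − 1 ≈ -0.01676.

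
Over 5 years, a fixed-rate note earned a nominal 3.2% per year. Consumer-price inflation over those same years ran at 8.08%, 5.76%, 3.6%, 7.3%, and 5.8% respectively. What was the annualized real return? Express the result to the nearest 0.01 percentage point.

Cumulative inflation factor: 1.0808 × 1.0576 × 1.036 × 1.073 × 1.058 ≈ 1.34435.
Nominal growth factor: 1.17057. Real growth factor = 1.17057 / 1.34435 ≈ 0.87074.
Annualized: 0.87074^(1/5) − 1 ≈ -0.02730.

-2.73%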